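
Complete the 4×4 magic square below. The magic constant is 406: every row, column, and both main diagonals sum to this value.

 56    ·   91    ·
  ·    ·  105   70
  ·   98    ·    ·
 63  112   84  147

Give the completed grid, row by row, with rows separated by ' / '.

Column 3 needs 406; the known cells sum to 280, so (3,3) = 126.
Main diagonal must total 406; the given cells sum to 329, so (2,2) = 77.
Anti-diagonal: 105 + 98 + 63 + ? = 406, so (1,4) = 140.
Row 1: 56 + 91 + 140 + ? = 406, so (1,2) = 119.
The remaining cell in row 2 is (2,1) = 406 − 252 = 154.
From column 1, 406 − (56 + 154 + 63) gives (3,1) = 133.
The remaining cell in column 4 is (3,4) = 406 − 357 = 49.

56 119 91 140 / 154 77 105 70 / 133 98 126 49 / 63 112 84 147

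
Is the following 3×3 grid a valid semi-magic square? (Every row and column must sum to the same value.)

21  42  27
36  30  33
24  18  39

Row 1: 21 + 42 + 27 = 90.
Row 2: 36 + 30 + 33 = 99.
Row 3: 24 + 18 + 39 = 81.
Column 1: 21 + 36 + 24 = 81.
Column 2: 42 + 30 + 18 = 90.
Column 3: 27 + 33 + 39 = 99.

No — column 3 sums to 99 but column 1 sums to 81.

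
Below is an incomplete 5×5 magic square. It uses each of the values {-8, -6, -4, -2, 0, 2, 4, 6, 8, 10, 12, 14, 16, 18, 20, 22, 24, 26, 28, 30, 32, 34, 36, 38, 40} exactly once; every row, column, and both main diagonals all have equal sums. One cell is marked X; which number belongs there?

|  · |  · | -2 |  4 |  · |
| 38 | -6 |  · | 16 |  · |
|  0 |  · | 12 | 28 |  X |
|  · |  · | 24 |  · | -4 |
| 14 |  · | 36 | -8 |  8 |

The 25 entries sum to 400, so each line sums to 400/5 = 80.
Row 5 must total 80; the given cells sum to 50, so (5,2) = 30.
Column 3 needs 80; the known cells sum to 70, so (2,3) = 10.
From column 4, 80 − (4 + 16 + 28 + (-8)) gives (4,4) = 40.
From main diagonal, 80 − (-6 + 12 + 40 + 8) gives (1,1) = 26.
Row 2: 38 + (-6) + 10 + 16 + ? = 80, so (2,5) = 22.
From column 1, 80 − (26 + 38 + 0 + 14) gives (4,1) = 2.
The remaining cell in row 4 is (4,2) = 80 − 62 = 18.
Anti-diagonal must total 80; the given cells sum to 60, so (1,5) = 20.
From row 1, 80 − (26 + (-2) + 4 + 20) gives (1,2) = 32.
From column 2, 80 − (32 + (-6) + 18 + 30) gives (3,2) = 6.
From column 5, 80 − (20 + 22 + (-4) + 8) gives (3,5) = 34.

34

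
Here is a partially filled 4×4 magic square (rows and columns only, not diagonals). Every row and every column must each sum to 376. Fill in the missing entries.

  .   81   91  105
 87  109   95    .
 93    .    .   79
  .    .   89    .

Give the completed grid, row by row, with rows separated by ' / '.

99 81 91 105 / 87 109 95 85 / 93 103 101 79 / 97 83 89 107

Row 1: 81 + 91 + 105 + ? = 376, so (1,1) = 99.
Using row 2: 87 + 109 + 95 + ? → (2,4) = 376 − 291 = 85.
From column 1, 376 − (99 + 87 + 93) gives (4,1) = 97.
The remaining cell in column 3 is (3,3) = 376 − 275 = 101.
From column 4, 376 − (105 + 85 + 79) gives (4,4) = 107.
Row 3 needs 376; the known cells sum to 273, so (3,2) = 103.
Row 4 needs 376; the known cells sum to 293, so (4,2) = 83.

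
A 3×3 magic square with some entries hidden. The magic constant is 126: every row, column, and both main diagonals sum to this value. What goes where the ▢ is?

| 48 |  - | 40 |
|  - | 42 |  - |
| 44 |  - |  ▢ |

Row 1: 48 + 40 + ? = 126, so (1,2) = 38.
From column 1, 126 − (48 + 44) gives (2,1) = 34.
Column 2 needs 126; the known cells sum to 80, so (3,2) = 46.
Main diagonal: 48 + 42 + ? = 126, so (3,3) = 36.

36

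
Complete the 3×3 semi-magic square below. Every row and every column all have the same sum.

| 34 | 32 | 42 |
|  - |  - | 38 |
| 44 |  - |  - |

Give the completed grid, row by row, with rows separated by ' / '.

34 32 42 / 30 40 38 / 44 36 28

Row 1 is already complete: 34 + 32 + 42 = 108, so that is the magic constant.
Column 1 needs 108; the known cells sum to 78, so (2,1) = 30.
Column 3: 42 + 38 + ? = 108, so (3,3) = 28.
Using row 2: 30 + 38 + ? → (2,2) = 108 − 68 = 40.
Row 3 needs 108; the known cells sum to 72, so (3,2) = 36.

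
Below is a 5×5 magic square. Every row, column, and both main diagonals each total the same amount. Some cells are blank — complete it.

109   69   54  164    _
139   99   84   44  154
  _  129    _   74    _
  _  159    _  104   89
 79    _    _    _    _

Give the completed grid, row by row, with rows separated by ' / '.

Row 2 is already complete: 139 + 99 + 84 + 44 + 154 = 520, so that is the magic constant.
From row 1, 520 − (109 + 69 + 54 + 164) gives (1,5) = 124.
Using column 2: 69 + 99 + 129 + 159 + ? → (5,2) = 520 − 456 = 64.
From column 4, 520 − (164 + 44 + 74 + 104) gives (5,4) = 134.
Anti-diagonal must total 520; the given cells sum to 406, so (3,3) = 114.
Main diagonal must total 520; the given cells sum to 426, so (5,5) = 94.
Using row 5: 79 + 64 + 134 + 94 + ? → (5,3) = 520 − 371 = 149.
Column 3 must total 520; the given cells sum to 401, so (4,3) = 119.
Using column 5: 124 + 154 + 89 + 94 + ? → (3,5) = 520 − 461 = 59.
Row 3 must total 520; the given cells sum to 376, so (3,1) = 144.
From row 4, 520 − (159 + 119 + 104 + 89) gives (4,1) = 49.

109 69 54 164 124 / 139 99 84 44 154 / 144 129 114 74 59 / 49 159 119 104 89 / 79 64 149 134 94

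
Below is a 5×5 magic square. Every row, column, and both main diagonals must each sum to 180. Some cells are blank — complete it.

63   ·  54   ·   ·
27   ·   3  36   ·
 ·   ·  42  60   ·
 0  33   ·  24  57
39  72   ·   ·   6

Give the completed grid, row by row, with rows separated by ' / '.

63 21 54 12 30 / 27 45 3 36 69 / 51 9 42 60 18 / 0 33 66 24 57 / 39 72 15 48 6

Row 4: 0 + 33 + 24 + 57 + ? = 180, so (4,3) = 66.
Column 1 needs 180; the known cells sum to 129, so (3,1) = 51.
The remaining cell in column 3 is (5,3) = 180 − 165 = 15.
Main diagonal: 63 + 42 + 24 + 6 + ? = 180, so (2,2) = 45.
Anti-diagonal must total 180; the given cells sum to 150, so (1,5) = 30.
Row 2: 27 + 45 + 3 + 36 + ? = 180, so (2,5) = 69.
Row 5 must total 180; the given cells sum to 132, so (5,4) = 48.
Column 4: 36 + 60 + 24 + 48 + ? = 180, so (1,4) = 12.
The remaining cell in column 5 is (3,5) = 180 − 162 = 18.
Row 1: 63 + 54 + 12 + 30 + ? = 180, so (1,2) = 21.
From row 3, 180 − (51 + 42 + 60 + 18) gives (3,2) = 9.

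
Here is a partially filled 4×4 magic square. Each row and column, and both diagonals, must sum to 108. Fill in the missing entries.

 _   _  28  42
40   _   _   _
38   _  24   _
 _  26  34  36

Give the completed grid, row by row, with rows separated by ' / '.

The remaining cell in row 4 is (4,1) = 108 − 96 = 12.
Using column 1: 40 + 38 + 12 + ? → (1,1) = 108 − 90 = 18.
The remaining cell in column 3 is (2,3) = 108 − 86 = 22.
The remaining cell in main diagonal is (2,2) = 108 − 78 = 30.
Anti-diagonal needs 108; the known cells sum to 76, so (3,2) = 32.
Row 1 needs 108; the known cells sum to 88, so (1,2) = 20.
From row 2, 108 − (40 + 30 + 22) gives (2,4) = 16.
The remaining cell in row 3 is (3,4) = 108 − 94 = 14.

18 20 28 42 / 40 30 22 16 / 38 32 24 14 / 12 26 34 36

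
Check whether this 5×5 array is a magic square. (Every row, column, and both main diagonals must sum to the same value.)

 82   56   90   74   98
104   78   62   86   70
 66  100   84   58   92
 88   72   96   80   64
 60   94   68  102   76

Row 1: 82 + 56 + 90 + 74 + 98 = 400.
Row 2: 104 + 78 + 62 + 86 + 70 = 400.
Row 3: 66 + 100 + 84 + 58 + 92 = 400.
Row 4: 88 + 72 + 96 + 80 + 64 = 400.
Row 5: 60 + 94 + 68 + 102 + 76 = 400.
Column 1: 82 + 104 + 66 + 88 + 60 = 400.
Column 2: 56 + 78 + 100 + 72 + 94 = 400.
Column 3: 90 + 62 + 84 + 96 + 68 = 400.
Column 4: 74 + 86 + 58 + 80 + 102 = 400.
Column 5: 98 + 70 + 92 + 64 + 76 = 400.
Main diagonal: 82 + 78 + 84 + 80 + 76 = 400.
Anti-diagonal: 98 + 86 + 84 + 72 + 60 = 400.
All lines sum to 400.

Yes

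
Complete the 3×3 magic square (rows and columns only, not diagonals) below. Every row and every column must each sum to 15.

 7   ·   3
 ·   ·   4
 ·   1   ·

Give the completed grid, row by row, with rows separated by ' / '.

The remaining cell in row 1 is (1,2) = 15 − 10 = 5.
From column 2, 15 − (5 + 1) gives (2,2) = 9.
From column 3, 15 − (3 + 4) gives (3,3) = 8.
Row 2: 9 + 4 + ? = 15, so (2,1) = 2.
Row 3: 1 + 8 + ? = 15, so (3,1) = 6.

7 5 3 / 2 9 4 / 6 1 8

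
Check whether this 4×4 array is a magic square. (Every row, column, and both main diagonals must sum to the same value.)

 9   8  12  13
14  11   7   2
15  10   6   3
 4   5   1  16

Row 1: 9 + 8 + 12 + 13 = 42.
Row 2: 14 + 11 + 7 + 2 = 34.
Row 3: 15 + 10 + 6 + 3 = 34.
Row 4: 4 + 5 + 1 + 16 = 26.
Column 1: 9 + 14 + 15 + 4 = 42.
Column 2: 8 + 11 + 10 + 5 = 34.
Column 3: 12 + 7 + 6 + 1 = 26.
Column 4: 13 + 2 + 3 + 16 = 34.
Main diagonal: 9 + 11 + 6 + 16 = 42.
Anti-diagonal: 13 + 7 + 10 + 4 = 34.

No — row 1 sums to 42 but column 2 sums to 34.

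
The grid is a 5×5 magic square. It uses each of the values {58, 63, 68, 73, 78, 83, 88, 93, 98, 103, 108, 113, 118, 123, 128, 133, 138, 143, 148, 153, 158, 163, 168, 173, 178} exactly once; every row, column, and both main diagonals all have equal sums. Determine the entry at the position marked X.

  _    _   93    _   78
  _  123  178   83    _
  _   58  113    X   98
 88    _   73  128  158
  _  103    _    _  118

168

The 25 entries sum to 2950, so each line sums to 2950/5 = 590.
Row 4 needs 590; the known cells sum to 447, so (4,2) = 143.
Column 2: 123 + 58 + 143 + 103 + ? = 590, so (1,2) = 163.
Column 3 needs 590; the known cells sum to 457, so (5,3) = 133.
Using column 5: 78 + 98 + 158 + 118 + ? → (2,5) = 590 − 452 = 138.
Main diagonal must total 590; the given cells sum to 482, so (1,1) = 108.
The remaining cell in anti-diagonal is (5,1) = 590 − 417 = 173.
Row 1 must total 590; the given cells sum to 442, so (1,4) = 148.
Using row 2: 123 + 178 + 83 + 138 + ? → (2,1) = 590 − 522 = 68.
From row 5, 590 − (173 + 103 + 133 + 118) gives (5,4) = 63.
Column 1 needs 590; the known cells sum to 437, so (3,1) = 153.
Column 4: 148 + 83 + 128 + 63 + ? = 590, so (3,4) = 168.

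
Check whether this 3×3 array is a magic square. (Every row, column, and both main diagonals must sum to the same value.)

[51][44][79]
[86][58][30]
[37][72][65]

Yes

Row 1: 51 + 44 + 79 = 174.
Row 2: 86 + 58 + 30 = 174.
Row 3: 37 + 72 + 65 = 174.
Column 1: 51 + 86 + 37 = 174.
Column 2: 44 + 58 + 72 = 174.
Column 3: 79 + 30 + 65 = 174.
Main diagonal: 51 + 58 + 65 = 174.
Anti-diagonal: 79 + 58 + 37 = 174.
All lines sum to 174.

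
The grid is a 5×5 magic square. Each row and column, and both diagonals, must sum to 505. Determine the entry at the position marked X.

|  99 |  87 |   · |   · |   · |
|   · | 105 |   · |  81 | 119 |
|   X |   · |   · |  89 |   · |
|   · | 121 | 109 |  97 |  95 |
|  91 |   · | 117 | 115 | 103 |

From row 4, 505 − (121 + 109 + 97 + 95) gives (4,1) = 83.
From row 5, 505 − (91 + 117 + 115 + 103) gives (5,2) = 79.
Using column 2: 87 + 105 + 121 + 79 + ? → (3,2) = 505 − 392 = 113.
Column 4 must total 505; the given cells sum to 382, so (1,4) = 123.
Main diagonal: 99 + 105 + 97 + 103 + ? = 505, so (3,3) = 101.
Using anti-diagonal: 81 + 101 + 121 + 91 + ? → (1,5) = 505 − 394 = 111.
The remaining cell in row 1 is (1,3) = 505 − 420 = 85.
From column 3, 505 − (85 + 101 + 109 + 117) gives (2,3) = 93.
The remaining cell in column 5 is (3,5) = 505 − 428 = 77.
Row 2 must total 505; the given cells sum to 398, so (2,1) = 107.
Row 3 needs 505; the known cells sum to 380, so (3,1) = 125.

125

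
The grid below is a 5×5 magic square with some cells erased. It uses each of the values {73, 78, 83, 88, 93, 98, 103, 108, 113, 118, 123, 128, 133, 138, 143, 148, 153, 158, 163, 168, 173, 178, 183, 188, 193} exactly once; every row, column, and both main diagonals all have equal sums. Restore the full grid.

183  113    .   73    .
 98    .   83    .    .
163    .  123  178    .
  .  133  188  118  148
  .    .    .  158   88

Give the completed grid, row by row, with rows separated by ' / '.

183 113 168 73 128 / 98 153 83 138 193 / 163 93 123 178 108 / 78 133 188 118 148 / 143 173 103 158 88

The 25 entries sum to 3325, so each line sums to 3325/5 = 665.
Row 4 needs 665; the known cells sum to 587, so (4,1) = 78.
The remaining cell in column 1 is (5,1) = 665 − 522 = 143.
Using column 4: 73 + 178 + 118 + 158 + ? → (2,4) = 665 − 527 = 138.
Main diagonal needs 665; the known cells sum to 512, so (2,2) = 153.
Anti-diagonal must total 665; the given cells sum to 537, so (1,5) = 128.
Row 1 must total 665; the given cells sum to 497, so (1,3) = 168.
Row 2: 98 + 153 + 83 + 138 + ? = 665, so (2,5) = 193.
From column 3, 665 − (168 + 83 + 123 + 188) gives (5,3) = 103.
Using column 5: 128 + 193 + 148 + 88 + ? → (3,5) = 665 − 557 = 108.
From row 3, 665 − (163 + 123 + 178 + 108) gives (3,2) = 93.
Row 5 needs 665; the known cells sum to 492, so (5,2) = 173.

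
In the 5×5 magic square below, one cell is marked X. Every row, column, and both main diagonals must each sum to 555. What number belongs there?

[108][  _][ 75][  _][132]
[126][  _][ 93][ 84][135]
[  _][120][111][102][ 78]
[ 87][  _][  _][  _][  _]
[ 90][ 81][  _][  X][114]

123

Row 2: 126 + 93 + 84 + 135 + ? = 555, so (2,2) = 117.
The remaining cell in row 3 is (3,1) = 555 − 411 = 144.
The remaining cell in column 5 is (4,5) = 555 − 459 = 96.
Main diagonal must total 555; the given cells sum to 450, so (4,4) = 105.
From anti-diagonal, 555 − (132 + 84 + 111 + 90) gives (4,2) = 138.
Using row 4: 87 + 138 + 105 + 96 + ? → (4,3) = 555 − 426 = 129.
Column 2 needs 555; the known cells sum to 456, so (1,2) = 99.
Using column 3: 75 + 93 + 111 + 129 + ? → (5,3) = 555 − 408 = 147.
Row 1 must total 555; the given cells sum to 414, so (1,4) = 141.
Row 5 needs 555; the known cells sum to 432, so (5,4) = 123.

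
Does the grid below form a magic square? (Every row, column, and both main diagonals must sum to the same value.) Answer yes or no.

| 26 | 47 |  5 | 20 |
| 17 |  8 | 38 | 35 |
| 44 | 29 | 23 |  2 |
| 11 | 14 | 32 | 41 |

Row 1: 26 + 47 + 5 + 20 = 98.
Row 2: 17 + 8 + 38 + 35 = 98.
Row 3: 44 + 29 + 23 + 2 = 98.
Row 4: 11 + 14 + 32 + 41 = 98.
Column 1: 26 + 17 + 44 + 11 = 98.
Column 2: 47 + 8 + 29 + 14 = 98.
Column 3: 5 + 38 + 23 + 32 = 98.
Column 4: 20 + 35 + 2 + 41 = 98.
Main diagonal: 26 + 8 + 23 + 41 = 98.
Anti-diagonal: 20 + 38 + 29 + 11 = 98.
All lines sum to 98.

Yes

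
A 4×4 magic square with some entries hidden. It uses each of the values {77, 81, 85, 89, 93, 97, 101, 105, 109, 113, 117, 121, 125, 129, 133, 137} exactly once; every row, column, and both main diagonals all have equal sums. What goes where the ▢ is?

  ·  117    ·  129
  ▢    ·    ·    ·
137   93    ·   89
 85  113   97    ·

125

The 16 entries sum to 1712, so each line sums to 1712/4 = 428.
From row 3, 428 − (137 + 93 + 89) gives (3,3) = 109.
Row 4: 85 + 113 + 97 + ? = 428, so (4,4) = 133.
Column 2 must total 428; the given cells sum to 323, so (2,2) = 105.
Column 4 needs 428; the known cells sum to 351, so (2,4) = 77.
Main diagonal needs 428; the known cells sum to 347, so (1,1) = 81.
Anti-diagonal must total 428; the given cells sum to 307, so (2,3) = 121.
The remaining cell in row 1 is (1,3) = 428 − 327 = 101.
Row 2: 105 + 121 + 77 + ? = 428, so (2,1) = 125.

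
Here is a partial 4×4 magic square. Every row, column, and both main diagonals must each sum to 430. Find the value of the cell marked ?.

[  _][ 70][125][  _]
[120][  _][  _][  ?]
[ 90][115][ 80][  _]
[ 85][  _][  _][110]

75

Row 3 must total 430; the given cells sum to 285, so (3,4) = 145.
Using column 1: 120 + 90 + 85 + ? → (1,1) = 430 − 295 = 135.
Main diagonal: 135 + 80 + 110 + ? = 430, so (2,2) = 105.
Using row 1: 135 + 70 + 125 + ? → (1,4) = 430 − 330 = 100.
Column 2 must total 430; the given cells sum to 290, so (4,2) = 140.
Column 4 must total 430; the given cells sum to 355, so (2,4) = 75.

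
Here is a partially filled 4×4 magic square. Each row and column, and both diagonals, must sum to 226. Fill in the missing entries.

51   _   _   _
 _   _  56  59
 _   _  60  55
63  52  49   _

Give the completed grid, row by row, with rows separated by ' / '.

Row 4: 63 + 52 + 49 + ? = 226, so (4,4) = 62.
Column 3: 56 + 60 + 49 + ? = 226, so (1,3) = 61.
From column 4, 226 − (59 + 55 + 62) gives (1,4) = 50.
Main diagonal: 51 + 60 + 62 + ? = 226, so (2,2) = 53.
Using anti-diagonal: 50 + 56 + 63 + ? → (3,2) = 226 − 169 = 57.
Using row 1: 51 + 61 + 50 + ? → (1,2) = 226 − 162 = 64.
From row 2, 226 − (53 + 56 + 59) gives (2,1) = 58.
The remaining cell in row 3 is (3,1) = 226 − 172 = 54.

51 64 61 50 / 58 53 56 59 / 54 57 60 55 / 63 52 49 62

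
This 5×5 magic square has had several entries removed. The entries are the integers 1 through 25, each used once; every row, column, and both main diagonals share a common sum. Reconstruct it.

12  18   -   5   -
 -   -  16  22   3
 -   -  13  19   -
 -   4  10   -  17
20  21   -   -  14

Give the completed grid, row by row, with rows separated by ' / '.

The entries are 1 through 25, which sum to 325, so each line sums to 325/5 = 65.
Anti-diagonal needs 65; the known cells sum to 59, so (1,5) = 6.
Row 1 needs 65; the known cells sum to 41, so (1,3) = 24.
Column 3 must total 65; the given cells sum to 63, so (5,3) = 2.
Column 5 must total 65; the given cells sum to 40, so (3,5) = 25.
Row 5 must total 65; the given cells sum to 57, so (5,4) = 8.
Using column 4: 5 + 22 + 19 + 8 + ? → (4,4) = 65 − 54 = 11.
Using main diagonal: 12 + 13 + 11 + 14 + ? → (2,2) = 65 − 50 = 15.
Row 2 needs 65; the known cells sum to 56, so (2,1) = 9.
Using row 4: 4 + 10 + 11 + 17 + ? → (4,1) = 65 − 42 = 23.
Using column 1: 12 + 9 + 23 + 20 + ? → (3,1) = 65 − 64 = 1.
The remaining cell in column 2 is (3,2) = 65 − 58 = 7.

12 18 24 5 6 / 9 15 16 22 3 / 1 7 13 19 25 / 23 4 10 11 17 / 20 21 2 8 14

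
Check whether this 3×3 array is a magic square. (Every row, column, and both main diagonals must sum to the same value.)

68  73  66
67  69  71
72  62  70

Row 1: 68 + 73 + 66 = 207.
Row 2: 67 + 69 + 71 = 207.
Row 3: 72 + 62 + 70 = 204.
Column 1: 68 + 67 + 72 = 207.
Column 2: 73 + 69 + 62 = 204.
Column 3: 66 + 71 + 70 = 207.
Main diagonal: 68 + 69 + 70 = 207.
Anti-diagonal: 66 + 69 + 72 = 207.

No — column 2 sums to 204 but column 3 sums to 207.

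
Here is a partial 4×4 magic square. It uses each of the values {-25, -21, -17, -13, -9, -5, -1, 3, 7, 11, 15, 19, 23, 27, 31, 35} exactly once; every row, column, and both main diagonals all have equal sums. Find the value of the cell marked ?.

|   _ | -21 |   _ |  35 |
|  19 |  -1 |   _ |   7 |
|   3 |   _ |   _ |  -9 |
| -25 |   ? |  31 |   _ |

The 16 entries sum to 80, so each line sums to 80/4 = 20.
From row 2, 20 − (19 + (-1) + 7) gives (2,3) = -5.
Column 1: 19 + 3 + (-25) + ? = 20, so (1,1) = 23.
Using column 4: 35 + 7 + (-9) + ? → (4,4) = 20 − 33 = -13.
Using main diagonal: 23 + (-1) + (-13) + ? → (3,3) = 20 − 9 = 11.
Anti-diagonal must total 20; the given cells sum to 5, so (3,2) = 15.
Row 1 must total 20; the given cells sum to 37, so (1,3) = -17.
Using row 4: -25 + 31 + (-13) + ? → (4,2) = 20 − (-7) = 27.

27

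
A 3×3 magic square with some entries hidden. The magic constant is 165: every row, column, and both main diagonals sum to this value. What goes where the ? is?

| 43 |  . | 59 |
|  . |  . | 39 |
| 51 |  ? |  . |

The remaining cell in row 1 is (1,2) = 165 − 102 = 63.
Column 1 must total 165; the given cells sum to 94, so (2,1) = 71.
Column 3 needs 165; the known cells sum to 98, so (3,3) = 67.
Main diagonal: 43 + 67 + ? = 165, so (2,2) = 55.
Row 3: 51 + 67 + ? = 165, so (3,2) = 47.

47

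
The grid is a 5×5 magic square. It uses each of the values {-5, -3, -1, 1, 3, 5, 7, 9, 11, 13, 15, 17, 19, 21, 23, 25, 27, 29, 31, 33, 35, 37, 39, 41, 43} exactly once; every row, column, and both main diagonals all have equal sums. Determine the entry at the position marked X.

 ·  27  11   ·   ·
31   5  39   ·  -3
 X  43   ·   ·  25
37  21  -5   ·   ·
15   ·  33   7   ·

The 25 entries sum to 475, so each line sums to 475/5 = 95.
Row 2: 31 + 5 + 39 + (-3) + ? = 95, so (2,4) = 23.
From column 2, 95 − (27 + 5 + 43 + 21) gives (5,2) = -1.
From column 3, 95 − (11 + 39 + (-5) + 33) gives (3,3) = 17.
From anti-diagonal, 95 − (23 + 17 + 21 + 15) gives (1,5) = 19.
Row 5 must total 95; the given cells sum to 54, so (5,5) = 41.
From column 5, 95 − (19 + (-3) + 25 + 41) gives (4,5) = 13.
Row 4 needs 95; the known cells sum to 66, so (4,4) = 29.
Main diagonal needs 95; the known cells sum to 92, so (1,1) = 3.
Row 1 must total 95; the given cells sum to 60, so (1,4) = 35.
Using column 1: 3 + 31 + 37 + 15 + ? → (3,1) = 95 − 86 = 9.

9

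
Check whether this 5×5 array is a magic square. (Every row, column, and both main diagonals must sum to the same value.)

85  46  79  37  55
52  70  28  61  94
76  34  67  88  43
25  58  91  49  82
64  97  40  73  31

No — column 4 sums to 308 but main diagonal sums to 302.

Row 1: 85 + 46 + 79 + 37 + 55 = 302.
Row 2: 52 + 70 + 28 + 61 + 94 = 305.
Row 3: 76 + 34 + 67 + 88 + 43 = 308.
Row 4: 25 + 58 + 91 + 49 + 82 = 305.
Row 5: 64 + 97 + 40 + 73 + 31 = 305.
Column 1: 85 + 52 + 76 + 25 + 64 = 302.
Column 2: 46 + 70 + 34 + 58 + 97 = 305.
Column 3: 79 + 28 + 67 + 91 + 40 = 305.
Column 4: 37 + 61 + 88 + 49 + 73 = 308.
Column 5: 55 + 94 + 43 + 82 + 31 = 305.
Main diagonal: 85 + 70 + 67 + 49 + 31 = 302.
Anti-diagonal: 55 + 61 + 67 + 58 + 64 = 305.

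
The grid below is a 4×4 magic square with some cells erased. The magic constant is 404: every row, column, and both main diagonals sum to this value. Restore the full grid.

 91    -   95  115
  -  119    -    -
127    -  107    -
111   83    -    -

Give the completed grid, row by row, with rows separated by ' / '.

From row 1, 404 − (91 + 95 + 115) gives (1,2) = 103.
From column 1, 404 − (91 + 127 + 111) gives (2,1) = 75.
Column 2 must total 404; the given cells sum to 305, so (3,2) = 99.
Main diagonal must total 404; the given cells sum to 317, so (4,4) = 87.
Anti-diagonal: 115 + 99 + 111 + ? = 404, so (2,3) = 79.
Row 2: 75 + 119 + 79 + ? = 404, so (2,4) = 131.
From row 3, 404 − (127 + 99 + 107) gives (3,4) = 71.
Using row 4: 111 + 83 + 87 + ? → (4,3) = 404 − 281 = 123.

91 103 95 115 / 75 119 79 131 / 127 99 107 71 / 111 83 123 87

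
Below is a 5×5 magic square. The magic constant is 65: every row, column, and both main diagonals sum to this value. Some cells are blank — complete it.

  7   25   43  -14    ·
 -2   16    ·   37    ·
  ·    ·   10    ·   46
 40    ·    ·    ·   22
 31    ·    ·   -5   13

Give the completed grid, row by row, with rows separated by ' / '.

7 25 43 -14 4 / -2 16 34 37 -20 / -11 -8 10 28 46 / 40 -17 1 19 22 / 31 49 -23 -5 13

From row 1, 65 − (7 + 25 + 43 + (-14)) gives (1,5) = 4.
The remaining cell in column 1 is (3,1) = 65 − 76 = -11.
From column 5, 65 − (4 + 46 + 22 + 13) gives (2,5) = -20.
Using main diagonal: 7 + 16 + 10 + 13 + ? → (4,4) = 65 − 46 = 19.
Anti-diagonal must total 65; the given cells sum to 82, so (4,2) = -17.
Row 2: -2 + 16 + 37 + (-20) + ? = 65, so (2,3) = 34.
Row 4 must total 65; the given cells sum to 64, so (4,3) = 1.
Column 3 needs 65; the known cells sum to 88, so (5,3) = -23.
Column 4: -14 + 37 + 19 + (-5) + ? = 65, so (3,4) = 28.
The remaining cell in row 3 is (3,2) = 65 − 73 = -8.
Row 5 must total 65; the given cells sum to 16, so (5,2) = 49.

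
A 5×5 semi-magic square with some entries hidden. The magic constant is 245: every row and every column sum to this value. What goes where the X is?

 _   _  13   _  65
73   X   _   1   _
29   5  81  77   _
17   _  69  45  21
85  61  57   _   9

Row 3 must total 245; the given cells sum to 192, so (3,5) = 53.
The remaining cell in row 4 is (4,2) = 245 − 152 = 93.
Row 5 needs 245; the known cells sum to 212, so (5,4) = 33.
The remaining cell in column 1 is (1,1) = 245 − 204 = 41.
The remaining cell in column 3 is (2,3) = 245 − 220 = 25.
The remaining cell in column 4 is (1,4) = 245 − 156 = 89.
From column 5, 245 − (65 + 53 + 21 + 9) gives (2,5) = 97.
Row 1 needs 245; the known cells sum to 208, so (1,2) = 37.
The remaining cell in row 2 is (2,2) = 245 − 196 = 49.

49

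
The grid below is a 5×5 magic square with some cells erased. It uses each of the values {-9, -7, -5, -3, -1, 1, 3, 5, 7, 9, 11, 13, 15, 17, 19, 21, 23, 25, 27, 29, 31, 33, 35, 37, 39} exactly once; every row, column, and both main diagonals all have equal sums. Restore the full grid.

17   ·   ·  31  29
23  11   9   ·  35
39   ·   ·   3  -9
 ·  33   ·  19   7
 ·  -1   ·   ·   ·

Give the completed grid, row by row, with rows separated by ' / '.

17 5 -7 31 29 / 23 11 9 -3 35 / 39 27 15 3 -9 / -5 33 21 19 7 / 1 -1 37 25 13

The 25 entries sum to 375, so each line sums to 375/5 = 75.
From row 2, 75 − (23 + 11 + 9 + 35) gives (2,4) = -3.
Column 4 must total 75; the given cells sum to 50, so (5,4) = 25.
Using column 5: 29 + 35 + (-9) + 7 + ? → (5,5) = 75 − 62 = 13.
Main diagonal must total 75; the given cells sum to 60, so (3,3) = 15.
Using anti-diagonal: 29 + (-3) + 15 + 33 + ? → (5,1) = 75 − 74 = 1.
Row 3 must total 75; the given cells sum to 48, so (3,2) = 27.
The remaining cell in row 5 is (5,3) = 75 − 38 = 37.
From column 1, 75 − (17 + 23 + 39 + 1) gives (4,1) = -5.
From column 2, 75 − (11 + 27 + 33 + (-1)) gives (1,2) = 5.
From row 1, 75 − (17 + 5 + 31 + 29) gives (1,3) = -7.
Row 4: -5 + 33 + 19 + 7 + ? = 75, so (4,3) = 21.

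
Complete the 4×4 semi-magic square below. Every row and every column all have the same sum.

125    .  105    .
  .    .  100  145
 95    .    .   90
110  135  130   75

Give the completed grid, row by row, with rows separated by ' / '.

125 80 105 140 / 120 85 100 145 / 95 150 115 90 / 110 135 130 75

Row 4 is already complete: 110 + 135 + 130 + 75 = 450, so that is the magic constant.
Column 1 needs 450; the known cells sum to 330, so (2,1) = 120.
Column 3: 105 + 100 + 130 + ? = 450, so (3,3) = 115.
Column 4 must total 450; the given cells sum to 310, so (1,4) = 140.
Row 1 needs 450; the known cells sum to 370, so (1,2) = 80.
The remaining cell in row 2 is (2,2) = 450 − 365 = 85.
The remaining cell in row 3 is (3,2) = 450 − 300 = 150.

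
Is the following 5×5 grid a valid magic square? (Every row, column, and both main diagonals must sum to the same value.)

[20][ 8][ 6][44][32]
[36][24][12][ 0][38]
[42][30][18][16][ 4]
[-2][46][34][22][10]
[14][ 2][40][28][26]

Yes

Row 1: 20 + 8 + 6 + 44 + 32 = 110.
Row 2: 36 + 24 + 12 + 0 + 38 = 110.
Row 3: 42 + 30 + 18 + 16 + 4 = 110.
Row 4: -2 + 46 + 34 + 22 + 10 = 110.
Row 5: 14 + 2 + 40 + 28 + 26 = 110.
Column 1: 20 + 36 + 42 + (-2) + 14 = 110.
Column 2: 8 + 24 + 30 + 46 + 2 = 110.
Column 3: 6 + 12 + 18 + 34 + 40 = 110.
Column 4: 44 + 0 + 16 + 22 + 28 = 110.
Column 5: 32 + 38 + 4 + 10 + 26 = 110.
Main diagonal: 20 + 24 + 18 + 22 + 26 = 110.
Anti-diagonal: 32 + 0 + 18 + 46 + 14 = 110.
All lines sum to 110.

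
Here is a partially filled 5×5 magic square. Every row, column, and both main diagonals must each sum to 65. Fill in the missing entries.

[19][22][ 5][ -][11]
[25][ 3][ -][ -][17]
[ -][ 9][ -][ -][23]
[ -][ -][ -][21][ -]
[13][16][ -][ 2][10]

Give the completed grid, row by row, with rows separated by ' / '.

The remaining cell in row 1 is (1,4) = 65 − 57 = 8.
The remaining cell in row 5 is (5,3) = 65 − 41 = 24.
The remaining cell in column 2 is (4,2) = 65 − 50 = 15.
From column 5, 65 − (11 + 17 + 23 + 10) gives (4,5) = 4.
From main diagonal, 65 − (19 + 3 + 21 + 10) gives (3,3) = 12.
Anti-diagonal needs 65; the known cells sum to 51, so (2,4) = 14.
From row 2, 65 − (25 + 3 + 14 + 17) gives (2,3) = 6.
Column 3 needs 65; the known cells sum to 47, so (4,3) = 18.
Column 4 must total 65; the given cells sum to 45, so (3,4) = 20.
The remaining cell in row 3 is (3,1) = 65 − 64 = 1.
From row 4, 65 − (15 + 18 + 21 + 4) gives (4,1) = 7.

19 22 5 8 11 / 25 3 6 14 17 / 1 9 12 20 23 / 7 15 18 21 4 / 13 16 24 2 10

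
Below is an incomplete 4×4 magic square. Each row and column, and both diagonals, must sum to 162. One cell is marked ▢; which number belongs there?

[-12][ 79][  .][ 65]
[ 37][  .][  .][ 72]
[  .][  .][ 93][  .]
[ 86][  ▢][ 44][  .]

9

The remaining cell in row 1 is (1,3) = 162 − 132 = 30.
From column 1, 162 − (-12 + 37 + 86) gives (3,1) = 51.
Using column 3: 30 + 93 + 44 + ? → (2,3) = 162 − 167 = -5.
From anti-diagonal, 162 − (65 + (-5) + 86) gives (3,2) = 16.
Using row 2: 37 + (-5) + 72 + ? → (2,2) = 162 − 104 = 58.
Using row 3: 51 + 16 + 93 + ? → (3,4) = 162 − 160 = 2.
Column 2: 79 + 58 + 16 + ? = 162, so (4,2) = 9.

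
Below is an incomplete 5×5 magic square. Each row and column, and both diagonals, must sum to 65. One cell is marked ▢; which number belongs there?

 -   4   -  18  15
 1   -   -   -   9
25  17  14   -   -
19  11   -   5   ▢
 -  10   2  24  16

22

From row 5, 65 − (10 + 2 + 24 + 16) gives (5,1) = 13.
From column 1, 65 − (1 + 25 + 19 + 13) gives (1,1) = 7.
Column 2 needs 65; the known cells sum to 42, so (2,2) = 23.
Using anti-diagonal: 15 + 14 + 11 + 13 + ? → (2,4) = 65 − 53 = 12.
Using row 1: 7 + 4 + 18 + 15 + ? → (1,3) = 65 − 44 = 21.
From row 2, 65 − (1 + 23 + 12 + 9) gives (2,3) = 20.
The remaining cell in column 3 is (4,3) = 65 − 57 = 8.
The remaining cell in column 4 is (3,4) = 65 − 59 = 6.
The remaining cell in row 3 is (3,5) = 65 − 62 = 3.
Row 4: 19 + 11 + 8 + 5 + ? = 65, so (4,5) = 22.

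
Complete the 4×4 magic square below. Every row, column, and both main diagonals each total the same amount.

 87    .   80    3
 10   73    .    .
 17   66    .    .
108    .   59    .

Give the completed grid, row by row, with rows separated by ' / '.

87 52 80 3 / 10 73 45 94 / 17 66 38 101 / 108 31 59 24

Column 1 is already complete: 87 + 10 + 17 + 108 = 222, so that is the magic constant.
Row 1 must total 222; the given cells sum to 170, so (1,2) = 52.
From column 2, 222 − (52 + 73 + 66) gives (4,2) = 31.
Anti-diagonal must total 222; the given cells sum to 177, so (2,3) = 45.
Row 2: 10 + 73 + 45 + ? = 222, so (2,4) = 94.
Row 4: 108 + 31 + 59 + ? = 222, so (4,4) = 24.
Column 3 needs 222; the known cells sum to 184, so (3,3) = 38.
The remaining cell in column 4 is (3,4) = 222 − 121 = 101.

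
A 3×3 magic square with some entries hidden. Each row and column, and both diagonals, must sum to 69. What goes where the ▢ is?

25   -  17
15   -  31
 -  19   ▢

21

Row 1 needs 69; the known cells sum to 42, so (1,2) = 27.
The remaining cell in row 2 is (2,2) = 69 − 46 = 23.
Column 1 must total 69; the given cells sum to 40, so (3,1) = 29.
Column 3 must total 69; the given cells sum to 48, so (3,3) = 21.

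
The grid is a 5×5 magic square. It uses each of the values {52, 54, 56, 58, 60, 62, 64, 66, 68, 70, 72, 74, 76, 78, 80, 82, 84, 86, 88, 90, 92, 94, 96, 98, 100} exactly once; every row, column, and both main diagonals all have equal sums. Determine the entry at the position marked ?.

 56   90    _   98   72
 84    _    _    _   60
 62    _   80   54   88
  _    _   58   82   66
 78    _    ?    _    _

The 25 entries sum to 1900, so each line sums to 1900/5 = 380.
Row 1 needs 380; the known cells sum to 316, so (1,3) = 64.
Row 3 must total 380; the given cells sum to 284, so (3,2) = 96.
Column 1 must total 380; the given cells sum to 280, so (4,1) = 100.
Using column 5: 72 + 60 + 88 + 66 + ? → (5,5) = 380 − 286 = 94.
The remaining cell in main diagonal is (2,2) = 380 − 312 = 68.
From row 4, 380 − (100 + 58 + 82 + 66) gives (4,2) = 74.
Column 2 must total 380; the given cells sum to 328, so (5,2) = 52.
The remaining cell in anti-diagonal is (2,4) = 380 − 304 = 76.
From row 2, 380 − (84 + 68 + 76 + 60) gives (2,3) = 92.
Column 3 needs 380; the known cells sum to 294, so (5,3) = 86.

86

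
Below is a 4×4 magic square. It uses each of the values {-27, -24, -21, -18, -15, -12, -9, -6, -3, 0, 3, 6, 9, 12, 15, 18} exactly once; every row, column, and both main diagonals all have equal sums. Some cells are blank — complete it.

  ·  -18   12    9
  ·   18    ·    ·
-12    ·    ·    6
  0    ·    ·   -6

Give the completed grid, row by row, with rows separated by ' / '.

-21 -18 12 9 / 15 18 -24 -27 / -12 -3 -9 6 / 0 -15 3 -6

The 16 entries sum to -72, so each line sums to -72/4 = -18.
The remaining cell in row 1 is (1,1) = -18 − 3 = -21.
From column 1, -18 − (-21 + (-12) + 0) gives (2,1) = 15.
Column 4 needs -18; the known cells sum to 9, so (2,4) = -27.
The remaining cell in main diagonal is (3,3) = -18 − (-9) = -9.
The remaining cell in row 2 is (2,3) = -18 − 6 = -24.
Using row 3: -12 + (-9) + 6 + ? → (3,2) = -18 − (-15) = -3.
Column 2 needs -18; the known cells sum to -3, so (4,2) = -15.
From column 3, -18 − (12 + (-24) + (-9)) gives (4,3) = 3.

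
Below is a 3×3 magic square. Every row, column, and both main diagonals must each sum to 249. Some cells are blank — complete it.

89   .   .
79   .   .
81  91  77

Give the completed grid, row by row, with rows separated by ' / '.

Main diagonal must total 249; the given cells sum to 166, so (2,2) = 83.
Anti-diagonal must total 249; the given cells sum to 164, so (1,3) = 85.
From row 1, 249 − (89 + 85) gives (1,2) = 75.
Using row 2: 79 + 83 + ? → (2,3) = 249 − 162 = 87.

89 75 85 / 79 83 87 / 81 91 77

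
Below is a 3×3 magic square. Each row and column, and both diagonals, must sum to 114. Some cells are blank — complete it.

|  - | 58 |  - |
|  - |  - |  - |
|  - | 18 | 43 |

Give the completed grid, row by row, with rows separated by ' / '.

33 58 23 / 28 38 48 / 53 18 43

Row 3 must total 114; the given cells sum to 61, so (3,1) = 53.
Column 2: 58 + 18 + ? = 114, so (2,2) = 38.
From main diagonal, 114 − (38 + 43) gives (1,1) = 33.
From anti-diagonal, 114 − (38 + 53) gives (1,3) = 23.
The remaining cell in column 1 is (2,1) = 114 − 86 = 28.
The remaining cell in column 3 is (2,3) = 114 − 66 = 48.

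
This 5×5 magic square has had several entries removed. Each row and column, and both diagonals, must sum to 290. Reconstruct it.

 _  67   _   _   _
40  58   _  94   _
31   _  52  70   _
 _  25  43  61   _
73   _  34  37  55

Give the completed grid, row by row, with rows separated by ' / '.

64 67 85 28 46 / 40 58 76 94 22 / 31 49 52 70 88 / 82 25 43 61 79 / 73 91 34 37 55

Row 5 needs 290; the known cells sum to 199, so (5,2) = 91.
Column 2 must total 290; the given cells sum to 241, so (3,2) = 49.
Using column 4: 94 + 70 + 61 + 37 + ? → (1,4) = 290 − 262 = 28.
Using main diagonal: 58 + 52 + 61 + 55 + ? → (1,1) = 290 − 226 = 64.
From anti-diagonal, 290 − (94 + 52 + 25 + 73) gives (1,5) = 46.
Using row 1: 64 + 67 + 28 + 46 + ? → (1,3) = 290 − 205 = 85.
Using row 3: 31 + 49 + 52 + 70 + ? → (3,5) = 290 − 202 = 88.
Column 1 must total 290; the given cells sum to 208, so (4,1) = 82.
Column 3 needs 290; the known cells sum to 214, so (2,3) = 76.
Row 2 must total 290; the given cells sum to 268, so (2,5) = 22.
The remaining cell in row 4 is (4,5) = 290 − 211 = 79.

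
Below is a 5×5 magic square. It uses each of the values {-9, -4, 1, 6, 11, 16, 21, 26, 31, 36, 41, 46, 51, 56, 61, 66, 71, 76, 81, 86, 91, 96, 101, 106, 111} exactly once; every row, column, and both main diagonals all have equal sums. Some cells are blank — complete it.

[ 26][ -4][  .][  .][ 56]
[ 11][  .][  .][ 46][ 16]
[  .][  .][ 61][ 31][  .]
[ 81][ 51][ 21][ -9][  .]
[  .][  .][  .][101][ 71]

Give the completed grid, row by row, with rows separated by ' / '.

26 -4 91 86 56 / 11 106 76 46 16 / 96 66 61 31 1 / 81 51 21 -9 111 / 41 36 6 101 71

The 25 entries sum to 1275, so each line sums to 1275/5 = 255.
Row 4: 81 + 51 + 21 + (-9) + ? = 255, so (4,5) = 111.
From column 4, 255 − (46 + 31 + (-9) + 101) gives (1,4) = 86.
Column 5: 56 + 16 + 111 + 71 + ? = 255, so (3,5) = 1.
Using main diagonal: 26 + 61 + (-9) + 71 + ? → (2,2) = 255 − 149 = 106.
The remaining cell in anti-diagonal is (5,1) = 255 − 214 = 41.
Using row 1: 26 + (-4) + 86 + 56 + ? → (1,3) = 255 − 164 = 91.
From row 2, 255 − (11 + 106 + 46 + 16) gives (2,3) = 76.
The remaining cell in column 1 is (3,1) = 255 − 159 = 96.
Column 3: 91 + 76 + 61 + 21 + ? = 255, so (5,3) = 6.
From row 3, 255 − (96 + 61 + 31 + 1) gives (3,2) = 66.
Using row 5: 41 + 6 + 101 + 71 + ? → (5,2) = 255 − 219 = 36.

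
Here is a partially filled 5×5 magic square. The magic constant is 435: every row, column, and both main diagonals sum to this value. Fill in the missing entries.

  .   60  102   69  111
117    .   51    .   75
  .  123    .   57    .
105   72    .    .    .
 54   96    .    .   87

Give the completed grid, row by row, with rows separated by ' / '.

Row 1: 60 + 102 + 69 + 111 + ? = 435, so (1,1) = 93.
Column 1: 93 + 117 + 105 + 54 + ? = 435, so (3,1) = 66.
Column 2 needs 435; the known cells sum to 351, so (2,2) = 84.
The remaining cell in row 2 is (2,4) = 435 − 327 = 108.
Anti-diagonal must total 435; the given cells sum to 345, so (3,3) = 90.
Row 3: 66 + 123 + 90 + 57 + ? = 435, so (3,5) = 99.
From column 5, 435 − (111 + 75 + 99 + 87) gives (4,5) = 63.
Main diagonal needs 435; the known cells sum to 354, so (4,4) = 81.
The remaining cell in row 4 is (4,3) = 435 − 321 = 114.
Column 3: 102 + 51 + 90 + 114 + ? = 435, so (5,3) = 78.
Using column 4: 69 + 108 + 57 + 81 + ? → (5,4) = 435 − 315 = 120.

93 60 102 69 111 / 117 84 51 108 75 / 66 123 90 57 99 / 105 72 114 81 63 / 54 96 78 120 87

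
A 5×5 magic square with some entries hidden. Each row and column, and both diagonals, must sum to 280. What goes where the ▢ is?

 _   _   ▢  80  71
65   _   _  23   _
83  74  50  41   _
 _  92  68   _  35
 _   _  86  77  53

29

Row 3 must total 280; the given cells sum to 248, so (3,5) = 32.
From column 4, 280 − (80 + 23 + 41 + 77) gives (4,4) = 59.
Column 5 must total 280; the given cells sum to 191, so (2,5) = 89.
The remaining cell in anti-diagonal is (5,1) = 280 − 236 = 44.
Row 4 must total 280; the given cells sum to 254, so (4,1) = 26.
The remaining cell in row 5 is (5,2) = 280 − 260 = 20.
Column 1 must total 280; the given cells sum to 218, so (1,1) = 62.
Main diagonal: 62 + 50 + 59 + 53 + ? = 280, so (2,2) = 56.
Row 2 needs 280; the known cells sum to 233, so (2,3) = 47.
Column 2 needs 280; the known cells sum to 242, so (1,2) = 38.
From column 3, 280 − (47 + 50 + 68 + 86) gives (1,3) = 29.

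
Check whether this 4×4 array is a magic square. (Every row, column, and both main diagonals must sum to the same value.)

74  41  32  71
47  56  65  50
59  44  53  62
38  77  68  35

Yes

Row 1: 74 + 41 + 32 + 71 = 218.
Row 2: 47 + 56 + 65 + 50 = 218.
Row 3: 59 + 44 + 53 + 62 = 218.
Row 4: 38 + 77 + 68 + 35 = 218.
Column 1: 74 + 47 + 59 + 38 = 218.
Column 2: 41 + 56 + 44 + 77 = 218.
Column 3: 32 + 65 + 53 + 68 = 218.
Column 4: 71 + 50 + 62 + 35 = 218.
Main diagonal: 74 + 56 + 53 + 35 = 218.
Anti-diagonal: 71 + 65 + 44 + 38 = 218.
All lines sum to 218.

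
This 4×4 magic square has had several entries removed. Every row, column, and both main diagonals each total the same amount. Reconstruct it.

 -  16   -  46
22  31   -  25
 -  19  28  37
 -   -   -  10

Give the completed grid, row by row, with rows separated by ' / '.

49 16 7 46 / 22 31 40 25 / 34 19 28 37 / 13 52 43 10

Column 4 is already complete: 46 + 25 + 37 + 10 = 118, so that is the magic constant.
Using row 2: 22 + 31 + 25 + ? → (2,3) = 118 − 78 = 40.
Row 3: 19 + 28 + 37 + ? = 118, so (3,1) = 34.
Column 2: 16 + 31 + 19 + ? = 118, so (4,2) = 52.
The remaining cell in main diagonal is (1,1) = 118 − 69 = 49.
Anti-diagonal: 46 + 40 + 19 + ? = 118, so (4,1) = 13.
From row 1, 118 − (49 + 16 + 46) gives (1,3) = 7.
The remaining cell in row 4 is (4,3) = 118 − 75 = 43.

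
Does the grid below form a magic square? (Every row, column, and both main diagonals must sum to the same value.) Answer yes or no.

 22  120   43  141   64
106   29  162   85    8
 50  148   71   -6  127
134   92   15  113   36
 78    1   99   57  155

Row 1: 22 + 120 + 43 + 141 + 64 = 390.
Row 2: 106 + 29 + 162 + 85 + 8 = 390.
Row 3: 50 + 148 + 71 + (-6) + 127 = 390.
Row 4: 134 + 92 + 15 + 113 + 36 = 390.
Row 5: 78 + 1 + 99 + 57 + 155 = 390.
Column 1: 22 + 106 + 50 + 134 + 78 = 390.
Column 2: 120 + 29 + 148 + 92 + 1 = 390.
Column 3: 43 + 162 + 71 + 15 + 99 = 390.
Column 4: 141 + 85 + (-6) + 113 + 57 = 390.
Column 5: 64 + 8 + 127 + 36 + 155 = 390.
Main diagonal: 22 + 29 + 71 + 113 + 155 = 390.
Anti-diagonal: 64 + 85 + 71 + 92 + 78 = 390.
All lines sum to 390.

Yes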